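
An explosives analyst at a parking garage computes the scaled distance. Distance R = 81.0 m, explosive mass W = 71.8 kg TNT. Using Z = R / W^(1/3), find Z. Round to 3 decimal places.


Scaled distance calculation:
W^(1/3) = 71.8^(1/3) = 4.156312
Z = R / W^(1/3) = 81.0 / 4.156312
Z = 19.488 m/kg^(1/3)

19.488


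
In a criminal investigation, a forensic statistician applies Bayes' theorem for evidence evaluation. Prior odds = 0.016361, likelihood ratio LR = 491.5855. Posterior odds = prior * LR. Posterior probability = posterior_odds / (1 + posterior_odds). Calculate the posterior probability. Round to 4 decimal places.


Bayesian evidence evaluation:
Posterior odds = prior_odds * LR = 0.016361 * 491.5855 = 8.04283
Posterior probability = posterior_odds / (1 + posterior_odds)
= 8.04283 / (1 + 8.04283)
= 8.04283 / 9.04283
= 0.8894

0.8894


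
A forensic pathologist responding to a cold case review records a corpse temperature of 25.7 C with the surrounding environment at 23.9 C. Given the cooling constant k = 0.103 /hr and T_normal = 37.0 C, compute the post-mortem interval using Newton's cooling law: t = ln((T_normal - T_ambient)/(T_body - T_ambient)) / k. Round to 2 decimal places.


Using Newton's law of cooling:
t = ln((T_normal - T_ambient) / (T_body - T_ambient)) / k
T_normal - T_ambient = 13.1
T_body - T_ambient = 1.8
Ratio = 7.277778
ln(ratio) = 1.984826
t = 1.984826 / 0.103 = 19.27 hours

19.27


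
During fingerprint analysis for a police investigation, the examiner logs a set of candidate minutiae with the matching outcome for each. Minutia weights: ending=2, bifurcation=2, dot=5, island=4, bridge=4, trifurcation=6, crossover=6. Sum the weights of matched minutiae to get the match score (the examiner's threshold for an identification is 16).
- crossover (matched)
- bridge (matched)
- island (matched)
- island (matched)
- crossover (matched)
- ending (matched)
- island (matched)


Weighted minutiae match score:
  crossover: matched, +6 (running total 6)
  bridge: matched, +4 (running total 10)
  island: matched, +4 (running total 14)
  island: matched, +4 (running total 18)
  crossover: matched, +6 (running total 24)
  ending: matched, +2 (running total 26)
  island: matched, +4 (running total 30)
Total score = 30
Threshold = 16; verdict = identification

30


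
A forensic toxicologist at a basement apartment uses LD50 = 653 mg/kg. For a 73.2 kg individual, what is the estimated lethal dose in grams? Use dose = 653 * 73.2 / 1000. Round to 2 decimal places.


Lethal dose calculation:
Lethal dose = LD50 * body_weight / 1000
= 653 * 73.2 / 1000
= 47799.6 / 1000
= 47.80 g

47.80


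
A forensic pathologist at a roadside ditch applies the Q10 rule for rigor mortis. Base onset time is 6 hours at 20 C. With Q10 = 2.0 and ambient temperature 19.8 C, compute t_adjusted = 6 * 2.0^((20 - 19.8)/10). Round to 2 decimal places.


Rigor mortis time adjustment:
Exponent = (T_ref - T_actual) / 10 = (20 - 19.8) / 10 = 0.02
Q10 factor = 2.0^0.02 = 1.01396
t_adjusted = 6 * 1.01396 = 6.08 hours

6.08


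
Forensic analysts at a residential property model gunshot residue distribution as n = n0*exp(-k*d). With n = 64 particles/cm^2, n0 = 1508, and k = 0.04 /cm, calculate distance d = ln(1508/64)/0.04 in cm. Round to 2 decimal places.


GSR distance calculation:
n0/n = 1508 / 64 = 23.5625
ln(n0/n) = 3.159656
d = 3.159656 / 0.04 = 78.99 cm

78.99


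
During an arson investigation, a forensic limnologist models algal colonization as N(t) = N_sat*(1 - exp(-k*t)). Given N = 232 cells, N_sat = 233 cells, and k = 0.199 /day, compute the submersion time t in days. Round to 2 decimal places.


PMSI from diatom colonization curve:
N / N_sat = 232 / 233 = 0.995708
1 - N/N_sat = 0.004292
ln(1 - N/N_sat) = -5.451002
t = -ln(1 - N/N_sat) / k = -(-5.451002) / 0.199 = 27.39 days

27.39


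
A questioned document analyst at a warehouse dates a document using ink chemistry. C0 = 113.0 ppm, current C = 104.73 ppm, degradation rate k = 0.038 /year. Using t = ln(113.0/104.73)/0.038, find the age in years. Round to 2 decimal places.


Document age estimation:
C0/C = 113.0 / 104.73 = 1.078965
ln(C0/C) = 0.076002
t = 0.076002 / 0.038 = 2.00 years

2.00


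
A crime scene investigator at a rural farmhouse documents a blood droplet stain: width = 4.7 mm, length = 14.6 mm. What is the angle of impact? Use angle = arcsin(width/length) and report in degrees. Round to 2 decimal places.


Blood spatter impact angle calculation:
width / length = 4.7 / 14.6 = 0.321918
angle = arcsin(0.321918)
angle = 18.78 degrees

18.78


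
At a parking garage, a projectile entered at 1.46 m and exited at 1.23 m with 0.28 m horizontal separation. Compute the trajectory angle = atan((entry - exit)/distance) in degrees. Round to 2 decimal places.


Bullet trajectory angle:
Height difference = 1.46 - 1.23 = 0.23 m
angle = atan(0.23 / 0.28)
angle = atan(0.821429)
angle = 39.40 degrees

39.40


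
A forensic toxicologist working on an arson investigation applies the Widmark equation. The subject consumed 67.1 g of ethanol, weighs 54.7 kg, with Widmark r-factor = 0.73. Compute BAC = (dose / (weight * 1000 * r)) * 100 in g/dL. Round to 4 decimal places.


Applying the Widmark formula:
BAC = (dose_g / (body_wt * 1000 * r)) * 100
Denominator = 54.7 * 1000 * 0.73 = 39931
BAC = (67.1 / 39931) * 100
BAC = 0.1680 g/dL

0.1680


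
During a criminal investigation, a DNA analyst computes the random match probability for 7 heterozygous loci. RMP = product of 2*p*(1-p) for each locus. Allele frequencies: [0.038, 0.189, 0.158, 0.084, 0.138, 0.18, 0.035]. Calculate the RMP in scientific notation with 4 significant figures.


Computing RMP for 7 loci:
Locus 1: 2 * 0.038 * 0.962 = 0.073112
Locus 2: 2 * 0.189 * 0.811 = 0.306558
Locus 3: 2 * 0.158 * 0.842 = 0.266072
Locus 4: 2 * 0.084 * 0.916 = 0.153888
Locus 5: 2 * 0.138 * 0.862 = 0.237912
Locus 6: 2 * 0.18 * 0.82 = 0.2952
Locus 7: 2 * 0.035 * 0.965 = 0.06755
RMP = 4.354e-06

4.354e-06


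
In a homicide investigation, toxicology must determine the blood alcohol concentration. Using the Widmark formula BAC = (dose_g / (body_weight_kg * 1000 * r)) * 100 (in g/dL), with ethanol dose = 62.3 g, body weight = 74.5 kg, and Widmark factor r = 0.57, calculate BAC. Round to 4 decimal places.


Applying the Widmark formula:
BAC = (dose_g / (body_wt * 1000 * r)) * 100
Denominator = 74.5 * 1000 * 0.57 = 42465
BAC = (62.3 / 42465) * 100
BAC = 0.1467 g/dL

0.1467


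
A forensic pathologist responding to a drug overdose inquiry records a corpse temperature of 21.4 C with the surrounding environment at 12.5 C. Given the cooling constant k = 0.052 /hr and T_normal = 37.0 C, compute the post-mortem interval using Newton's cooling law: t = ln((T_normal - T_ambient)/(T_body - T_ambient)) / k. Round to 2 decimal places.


Using Newton's law of cooling:
t = ln((T_normal - T_ambient) / (T_body - T_ambient)) / k
T_normal - T_ambient = 24.5
T_body - T_ambient = 8.9
Ratio = 2.752809
ln(ratio) = 1.012622
t = 1.012622 / 0.052 = 19.47 hours

19.47


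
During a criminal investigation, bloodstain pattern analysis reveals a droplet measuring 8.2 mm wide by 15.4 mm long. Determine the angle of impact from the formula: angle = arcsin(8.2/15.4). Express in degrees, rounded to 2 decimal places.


Blood spatter impact angle calculation:
width / length = 8.2 / 15.4 = 0.532468
angle = arcsin(0.532468)
angle = 32.17 degrees

32.17


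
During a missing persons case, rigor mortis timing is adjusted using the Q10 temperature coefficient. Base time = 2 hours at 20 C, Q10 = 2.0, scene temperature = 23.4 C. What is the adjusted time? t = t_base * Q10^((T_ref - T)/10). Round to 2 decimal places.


Rigor mortis time adjustment:
Exponent = (T_ref - T_actual) / 10 = (20 - 23.4) / 10 = -0.34
Q10 factor = 2.0^-0.34 = 0.79004
t_adjusted = 2 * 0.79004 = 1.58 hours

1.58


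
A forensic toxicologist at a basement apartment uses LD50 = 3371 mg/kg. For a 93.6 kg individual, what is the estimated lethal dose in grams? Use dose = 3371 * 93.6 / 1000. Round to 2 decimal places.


Lethal dose calculation:
Lethal dose = LD50 * body_weight / 1000
= 3371 * 93.6 / 1000
= 315525.6 / 1000
= 315.53 g

315.53


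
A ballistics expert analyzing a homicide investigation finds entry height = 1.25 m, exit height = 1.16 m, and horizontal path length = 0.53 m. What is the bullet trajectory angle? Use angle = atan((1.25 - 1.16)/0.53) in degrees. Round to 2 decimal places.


Bullet trajectory angle:
Height difference = 1.25 - 1.16 = 0.09 m
angle = atan(0.09 / 0.53)
angle = atan(0.169811)
angle = 9.64 degrees

9.64


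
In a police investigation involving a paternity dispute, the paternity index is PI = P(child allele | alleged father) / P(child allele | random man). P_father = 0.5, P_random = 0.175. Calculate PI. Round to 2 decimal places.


Paternity Index calculation:
PI = P(allele|father) / P(allele|random)
PI = 0.5 / 0.175
PI = 2.86

2.86


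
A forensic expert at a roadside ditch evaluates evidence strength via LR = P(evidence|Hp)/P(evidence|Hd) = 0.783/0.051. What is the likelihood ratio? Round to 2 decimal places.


Likelihood ratio calculation:
LR = P(E|Hp) / P(E|Hd)
LR = 0.783 / 0.051
LR = 15.35

15.35


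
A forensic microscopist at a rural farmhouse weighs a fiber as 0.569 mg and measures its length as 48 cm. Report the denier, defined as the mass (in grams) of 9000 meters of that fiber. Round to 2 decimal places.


Denier calculation:
Mass in grams = 0.569 mg / 1000 = 0.000569 g
Length in meters = 48 cm / 100 = 0.48 m
Linear density = mass / length = 0.000569 / 0.48 = 0.00118542 g/m
Denier = (g/m) * 9000 = 0.00118542 * 9000 = 10.67

10.67


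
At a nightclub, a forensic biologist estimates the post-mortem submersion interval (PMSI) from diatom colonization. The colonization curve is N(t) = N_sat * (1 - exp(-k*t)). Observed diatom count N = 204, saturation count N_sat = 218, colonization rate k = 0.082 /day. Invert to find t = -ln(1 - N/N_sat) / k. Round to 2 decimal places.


PMSI from diatom colonization curve:
N / N_sat = 204 / 218 = 0.93578
1 - N/N_sat = 0.06422
ln(1 - N/N_sat) = -2.745441
t = -ln(1 - N/N_sat) / k = -(-2.745441) / 0.082 = 33.48 days

33.48


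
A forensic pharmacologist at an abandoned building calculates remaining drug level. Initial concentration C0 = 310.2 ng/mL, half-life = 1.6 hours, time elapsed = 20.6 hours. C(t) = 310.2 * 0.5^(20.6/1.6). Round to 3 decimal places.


Drug concentration decay:
Number of half-lives = t / t_half = 20.6 / 1.6 = 12.875
Decay factor = 0.5^12.875 = 0.00013312
C(t) = 310.2 * 0.00013312 = 0.041 ng/mL

0.041


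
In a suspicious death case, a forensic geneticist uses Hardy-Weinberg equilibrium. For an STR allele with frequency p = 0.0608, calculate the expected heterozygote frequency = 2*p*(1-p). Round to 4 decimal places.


Hardy-Weinberg heterozygote frequency:
q = 1 - p = 1 - 0.0608 = 0.9392
2pq = 2 * 0.0608 * 0.9392 = 0.1142

0.1142


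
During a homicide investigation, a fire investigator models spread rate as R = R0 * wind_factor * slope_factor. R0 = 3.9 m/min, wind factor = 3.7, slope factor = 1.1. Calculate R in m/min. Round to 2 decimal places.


Fire spread rate calculation:
R = R0 * wind_factor * slope_factor
= 3.9 * 3.7 * 1.1
= 14.43 * 1.1
= 15.87 m/min

15.87


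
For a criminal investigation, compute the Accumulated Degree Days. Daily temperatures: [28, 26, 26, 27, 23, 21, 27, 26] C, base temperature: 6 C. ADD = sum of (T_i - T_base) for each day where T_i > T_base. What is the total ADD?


Computing ADD day by day:
Day 1: max(0, 28 - 6) = 22
Day 2: max(0, 26 - 6) = 20
Day 3: max(0, 26 - 6) = 20
Day 4: max(0, 27 - 6) = 21
Day 5: max(0, 23 - 6) = 17
Day 6: max(0, 21 - 6) = 15
Day 7: max(0, 27 - 6) = 21
Day 8: max(0, 26 - 6) = 20
Total ADD = 156

156


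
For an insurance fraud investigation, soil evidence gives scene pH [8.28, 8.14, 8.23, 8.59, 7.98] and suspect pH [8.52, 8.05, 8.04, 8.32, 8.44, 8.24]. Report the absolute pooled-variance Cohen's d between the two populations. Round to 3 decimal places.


Pooled-variance Cohen's d for soil pH comparison:
Scene mean = 41.22 / 5 = 8.244
Suspect mean = 49.61 / 6 = 8.268333
Scene sample variance s_s^2 = 0.05043
Suspect sample variance s_c^2 = 0.039217
Pooled variance = ((n_s-1)*s_s^2 + (n_c-1)*s_c^2) / (n_s + n_c - 2) = 0.0442
Pooled SD = sqrt(0.0442) = 0.210238
Mean difference = -0.024333
|d| = |-0.024333| / 0.210238 = 0.116

0.116


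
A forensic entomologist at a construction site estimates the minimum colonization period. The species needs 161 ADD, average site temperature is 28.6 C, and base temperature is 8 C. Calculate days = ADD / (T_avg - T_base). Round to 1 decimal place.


Insect development time:
Effective temperature = avg_temp - T_base = 28.6 - 8 = 20.6 C
Days = ADD / effective_temp = 161 / 20.6 = 7.8 days

7.8


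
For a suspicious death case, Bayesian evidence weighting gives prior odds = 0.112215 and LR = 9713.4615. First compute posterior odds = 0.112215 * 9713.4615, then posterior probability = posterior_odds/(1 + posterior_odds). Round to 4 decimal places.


Bayesian evidence evaluation:
Posterior odds = prior_odds * LR = 0.112215 * 9713.4615 = 1089.996
Posterior probability = posterior_odds / (1 + posterior_odds)
= 1089.996 / (1 + 1089.996)
= 1089.996 / 1090.996
= 0.9991

0.9991


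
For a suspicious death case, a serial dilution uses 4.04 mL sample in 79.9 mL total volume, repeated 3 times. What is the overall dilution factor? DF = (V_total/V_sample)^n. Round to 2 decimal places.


Dilution factor calculation:
Single dilution = V_total / V_sample = 79.9 / 4.04 ≈ 19.777228
Number of dilutions = 3
Total DF = (79.9 / 4.04)^3 (full precision, rounded at the end) = 7735.64

7735.64


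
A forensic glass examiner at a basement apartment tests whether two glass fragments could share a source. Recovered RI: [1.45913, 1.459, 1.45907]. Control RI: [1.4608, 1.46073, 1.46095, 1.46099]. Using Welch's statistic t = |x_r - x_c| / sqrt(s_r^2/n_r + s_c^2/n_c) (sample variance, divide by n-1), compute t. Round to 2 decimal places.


Welch's t-criterion for glass RI comparison:
Recovered mean = sum / n_r = 4.3772 / 3 = 1.4590667
Control mean = sum / n_c = 5.84347 / 4 = 1.4608675
Recovered sample variance s_r^2 = 4.23333e-09
Control sample variance s_c^2 = 1.50917e-08
Welch SE (unpooled) = sqrt(s_r^2/n_r + s_c^2/n_c) = sqrt(1.41111e-09 + 3.77292e-09) = sqrt(5.18403e-09) = 7.20002e-05
|mean_r - mean_c| = 0.00180083
t = 0.00180083 / 7.20002e-05 = 25.01

25.01


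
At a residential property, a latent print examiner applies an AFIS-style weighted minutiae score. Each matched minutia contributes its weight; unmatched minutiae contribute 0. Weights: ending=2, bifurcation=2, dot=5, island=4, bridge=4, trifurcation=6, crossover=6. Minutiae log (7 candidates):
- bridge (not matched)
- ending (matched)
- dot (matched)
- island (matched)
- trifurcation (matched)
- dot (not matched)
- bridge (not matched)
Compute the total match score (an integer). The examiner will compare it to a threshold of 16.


Weighted minutiae match score:
  bridge: not matched, +0
  ending: matched, +2 (running total 2)
  dot: matched, +5 (running total 7)
  island: matched, +4 (running total 11)
  trifurcation: matched, +6 (running total 17)
  dot: not matched, +0
  bridge: not matched, +0
Total score = 17
Threshold = 16; verdict = identification

17


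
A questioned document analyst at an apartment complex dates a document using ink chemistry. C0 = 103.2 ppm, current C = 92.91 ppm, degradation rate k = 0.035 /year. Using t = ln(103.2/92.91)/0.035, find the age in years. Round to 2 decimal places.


Document age estimation:
C0/C = 103.2 / 92.91 = 1.110752
ln(C0/C) = 0.105037
t = 0.105037 / 0.035 = 3.00 years

3.00


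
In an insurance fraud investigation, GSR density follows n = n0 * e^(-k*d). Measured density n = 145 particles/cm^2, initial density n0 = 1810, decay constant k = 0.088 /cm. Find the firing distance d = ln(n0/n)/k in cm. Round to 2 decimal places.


GSR distance calculation:
n0/n = 1810 / 145 = 12.482759
ln(n0/n) = 2.524348
d = 2.524348 / 0.088 = 28.69 cm

28.69


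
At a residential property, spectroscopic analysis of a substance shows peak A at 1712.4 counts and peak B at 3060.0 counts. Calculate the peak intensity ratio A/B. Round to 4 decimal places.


Spectral peak ratio:
Peak A = 1712.4 counts
Peak B = 3060.0 counts
Ratio = 1712.4 / 3060.0 = 0.5596

0.5596


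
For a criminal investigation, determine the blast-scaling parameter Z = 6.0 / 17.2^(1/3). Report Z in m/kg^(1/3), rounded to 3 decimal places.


Scaled distance calculation:
W^(1/3) = 17.2^(1/3) = 2.581326
Z = R / W^(1/3) = 6.0 / 2.581326
Z = 2.324 m/kg^(1/3)

2.324


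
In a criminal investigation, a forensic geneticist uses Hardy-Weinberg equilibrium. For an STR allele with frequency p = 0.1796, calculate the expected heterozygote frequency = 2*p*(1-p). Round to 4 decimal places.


Hardy-Weinberg heterozygote frequency:
q = 1 - p = 1 - 0.1796 = 0.8204
2pq = 2 * 0.1796 * 0.8204 = 0.2947

0.2947


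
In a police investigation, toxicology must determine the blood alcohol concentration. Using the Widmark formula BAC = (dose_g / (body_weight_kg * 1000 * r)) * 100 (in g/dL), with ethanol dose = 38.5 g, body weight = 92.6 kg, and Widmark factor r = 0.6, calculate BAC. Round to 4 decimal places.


Applying the Widmark formula:
BAC = (dose_g / (body_wt * 1000 * r)) * 100
Denominator = 92.6 * 1000 * 0.6 = 55560
BAC = (38.5 / 55560) * 100
BAC = 0.0693 g/dL

0.0693


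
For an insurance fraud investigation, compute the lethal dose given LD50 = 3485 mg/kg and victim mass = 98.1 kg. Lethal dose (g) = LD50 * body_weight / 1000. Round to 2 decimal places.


Lethal dose calculation:
Lethal dose = LD50 * body_weight / 1000
= 3485 * 98.1 / 1000
= 341878.5 / 1000
= 341.88 g

341.88


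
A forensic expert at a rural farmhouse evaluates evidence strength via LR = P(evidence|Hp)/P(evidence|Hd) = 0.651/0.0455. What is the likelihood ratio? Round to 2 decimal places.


Likelihood ratio calculation:
LR = P(E|Hp) / P(E|Hd)
LR = 0.651 / 0.0455
LR = 14.31

14.31


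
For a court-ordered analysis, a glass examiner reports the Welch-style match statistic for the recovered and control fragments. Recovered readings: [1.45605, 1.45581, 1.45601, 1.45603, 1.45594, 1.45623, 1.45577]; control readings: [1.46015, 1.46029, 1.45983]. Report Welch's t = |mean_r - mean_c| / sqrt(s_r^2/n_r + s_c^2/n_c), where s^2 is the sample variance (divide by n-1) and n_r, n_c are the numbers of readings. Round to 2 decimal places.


Welch's t-criterion for glass RI comparison:
Recovered mean = sum / n_r = 10.19184 / 7 = 1.4559771
Control mean = sum / n_c = 4.38027 / 3 = 1.46009
Recovered sample variance s_r^2 = 2.42238e-08
Control sample variance s_c^2 = 5.56e-08
Welch SE (unpooled) = sqrt(s_r^2/n_r + s_c^2/n_c) = sqrt(3.46054e-09 + 1.85333e-08) = sqrt(2.19938e-08) = 0.000148303
|mean_r - mean_c| = 0.00411286
t = 0.00411286 / 0.000148303 = 27.73

27.73


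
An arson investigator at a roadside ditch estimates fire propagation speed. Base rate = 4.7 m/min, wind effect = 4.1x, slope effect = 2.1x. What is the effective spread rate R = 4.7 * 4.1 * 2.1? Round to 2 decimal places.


Fire spread rate calculation:
R = R0 * wind_factor * slope_factor
= 4.7 * 4.1 * 2.1
= 19.27 * 2.1
= 40.47 m/min

40.47


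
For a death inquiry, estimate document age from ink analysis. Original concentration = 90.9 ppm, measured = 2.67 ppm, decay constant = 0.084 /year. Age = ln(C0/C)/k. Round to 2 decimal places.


Document age estimation:
C0/C = 90.9 / 2.67 = 34.044944
ln(C0/C) = 3.527682
t = 3.527682 / 0.084 = 42.00 years

42.00


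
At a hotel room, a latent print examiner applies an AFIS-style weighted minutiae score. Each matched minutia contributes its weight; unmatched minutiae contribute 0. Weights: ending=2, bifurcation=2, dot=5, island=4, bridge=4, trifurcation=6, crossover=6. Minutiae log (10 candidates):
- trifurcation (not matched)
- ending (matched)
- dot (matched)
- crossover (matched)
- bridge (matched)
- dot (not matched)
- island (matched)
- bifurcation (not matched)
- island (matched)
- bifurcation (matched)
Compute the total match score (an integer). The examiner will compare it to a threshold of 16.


Weighted minutiae match score:
  trifurcation: not matched, +0
  ending: matched, +2 (running total 2)
  dot: matched, +5 (running total 7)
  crossover: matched, +6 (running total 13)
  bridge: matched, +4 (running total 17)
  dot: not matched, +0
  island: matched, +4 (running total 21)
  bifurcation: not matched, +0
  island: matched, +4 (running total 25)
  bifurcation: matched, +2 (running total 27)
Total score = 27
Threshold = 16; verdict = identification

27


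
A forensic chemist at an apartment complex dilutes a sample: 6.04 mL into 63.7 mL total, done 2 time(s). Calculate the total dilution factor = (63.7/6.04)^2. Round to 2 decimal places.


Dilution factor calculation:
Single dilution = V_total / V_sample = 63.7 / 6.04 ≈ 10.546358
Number of dilutions = 2
Total DF = (63.7 / 6.04)^2 (full precision, rounded at the end) = 111.23

111.23


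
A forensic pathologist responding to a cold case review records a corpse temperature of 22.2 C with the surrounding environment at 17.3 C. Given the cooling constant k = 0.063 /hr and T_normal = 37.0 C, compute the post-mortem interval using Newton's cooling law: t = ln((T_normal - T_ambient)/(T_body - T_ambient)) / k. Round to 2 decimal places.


Using Newton's law of cooling:
t = ln((T_normal - T_ambient) / (T_body - T_ambient)) / k
T_normal - T_ambient = 19.7
T_body - T_ambient = 4.9
Ratio = 4.020408
ln(ratio) = 1.391383
t = 1.391383 / 0.063 = 22.09 hours

22.09


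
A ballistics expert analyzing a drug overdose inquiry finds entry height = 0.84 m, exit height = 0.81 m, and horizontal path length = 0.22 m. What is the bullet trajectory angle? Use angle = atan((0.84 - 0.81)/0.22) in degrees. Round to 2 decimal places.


Bullet trajectory angle:
Height difference = 0.84 - 0.81 = 0.03 m
angle = atan(0.03 / 0.22)
angle = atan(0.136364)
angle = 7.77 degrees

7.77


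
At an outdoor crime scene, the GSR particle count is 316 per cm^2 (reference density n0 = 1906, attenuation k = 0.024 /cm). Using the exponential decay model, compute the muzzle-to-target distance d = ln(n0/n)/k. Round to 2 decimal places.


GSR distance calculation:
n0/n = 1906 / 316 = 6.031646
ln(n0/n) = 1.79702
d = 1.79702 / 0.024 = 74.88 cm

74.88


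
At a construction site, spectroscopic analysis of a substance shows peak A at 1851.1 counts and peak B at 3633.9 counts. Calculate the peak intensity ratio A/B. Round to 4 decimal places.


Spectral peak ratio:
Peak A = 1851.1 counts
Peak B = 3633.9 counts
Ratio = 1851.1 / 3633.9 = 0.5094

0.5094


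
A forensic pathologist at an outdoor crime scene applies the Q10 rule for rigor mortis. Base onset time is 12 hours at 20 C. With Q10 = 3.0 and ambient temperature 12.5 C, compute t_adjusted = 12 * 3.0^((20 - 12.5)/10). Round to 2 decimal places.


Rigor mortis time adjustment:
Exponent = (T_ref - T_actual) / 10 = (20 - 12.5) / 10 = 0.75
Q10 factor = 3.0^0.75 = 2.27951
t_adjusted = 12 * 2.27951 = 27.35 hours

27.35


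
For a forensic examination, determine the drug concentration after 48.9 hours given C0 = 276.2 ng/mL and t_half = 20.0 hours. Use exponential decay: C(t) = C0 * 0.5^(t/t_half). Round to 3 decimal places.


Drug concentration decay:
Number of half-lives = t / t_half = 48.9 / 20.0 = 2.445
Decay factor = 0.5^2.445 = 0.18364608
C(t) = 276.2 * 0.18364608 = 50.723 ng/mL

50.723


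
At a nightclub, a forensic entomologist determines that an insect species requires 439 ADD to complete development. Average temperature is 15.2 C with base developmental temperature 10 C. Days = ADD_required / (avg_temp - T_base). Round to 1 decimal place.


Insect development time:
Effective temperature = avg_temp - T_base = 15.2 - 10 = 5.2 C
Days = ADD / effective_temp = 439 / 5.2 = 84.4 days

84.4


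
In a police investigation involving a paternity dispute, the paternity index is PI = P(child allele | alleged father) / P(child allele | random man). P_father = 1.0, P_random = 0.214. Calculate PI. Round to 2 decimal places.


Paternity Index calculation:
PI = P(allele|father) / P(allele|random)
PI = 1.0 / 0.214
PI = 4.67

4.67


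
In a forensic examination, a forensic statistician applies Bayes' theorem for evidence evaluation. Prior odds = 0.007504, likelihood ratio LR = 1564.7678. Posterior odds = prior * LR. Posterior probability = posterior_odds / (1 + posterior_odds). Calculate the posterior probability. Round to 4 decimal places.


Bayesian evidence evaluation:
Posterior odds = prior_odds * LR = 0.007504 * 1564.7678 = 11.74202
Posterior probability = posterior_odds / (1 + posterior_odds)
= 11.74202 / (1 + 11.74202)
= 11.74202 / 12.74202
= 0.9215

0.9215


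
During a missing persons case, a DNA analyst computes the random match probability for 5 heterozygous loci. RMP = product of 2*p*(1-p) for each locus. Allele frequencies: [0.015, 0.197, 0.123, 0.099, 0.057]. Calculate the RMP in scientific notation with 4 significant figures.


Computing RMP for 5 loci:
Locus 1: 2 * 0.015 * 0.985 = 0.02955
Locus 2: 2 * 0.197 * 0.803 = 0.316382
Locus 3: 2 * 0.123 * 0.877 = 0.215742
Locus 4: 2 * 0.099 * 0.901 = 0.178398
Locus 5: 2 * 0.057 * 0.943 = 0.107502
RMP = 3.868e-05

3.868e-05


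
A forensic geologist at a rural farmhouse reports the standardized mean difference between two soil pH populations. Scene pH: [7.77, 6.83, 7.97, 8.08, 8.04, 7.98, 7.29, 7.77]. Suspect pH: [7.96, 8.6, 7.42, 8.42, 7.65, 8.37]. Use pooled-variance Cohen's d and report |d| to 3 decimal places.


Pooled-variance Cohen's d for soil pH comparison:
Scene mean = 61.73 / 8 = 7.71625
Suspect mean = 48.42 / 6 = 8.07
Scene sample variance s_s^2 = 0.191998
Suspect sample variance s_c^2 = 0.22088
Pooled variance = ((n_s-1)*s_s^2 + (n_c-1)*s_c^2) / (n_s + n_c - 2) = 0.204032
Pooled SD = sqrt(0.204032) = 0.451699
Mean difference = -0.35375
|d| = |-0.35375| / 0.451699 = 0.783

0.783


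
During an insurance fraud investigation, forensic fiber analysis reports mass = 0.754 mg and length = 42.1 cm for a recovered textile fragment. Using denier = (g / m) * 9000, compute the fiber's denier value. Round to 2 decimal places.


Denier calculation:
Mass in grams = 0.754 mg / 1000 = 0.000754 g
Length in meters = 42.1 cm / 100 = 0.421 m
Linear density = mass / length = 0.000754 / 0.421 = 0.00179097 g/m
Denier = (g/m) * 9000 = 0.00179097 * 9000 = 16.12

16.12


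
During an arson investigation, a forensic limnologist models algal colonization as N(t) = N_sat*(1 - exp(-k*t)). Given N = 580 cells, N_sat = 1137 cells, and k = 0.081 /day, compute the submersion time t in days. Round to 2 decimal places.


PMSI from diatom colonization curve:
N / N_sat = 580 / 1137 = 0.510114
1 - N/N_sat = 0.489886
ln(1 - N/N_sat) = -0.713583
t = -ln(1 - N/N_sat) / k = -(-0.713583) / 0.081 = 8.81 days

8.81


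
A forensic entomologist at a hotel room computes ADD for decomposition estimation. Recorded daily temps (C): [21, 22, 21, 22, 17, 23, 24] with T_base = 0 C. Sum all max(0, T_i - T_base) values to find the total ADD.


Computing ADD day by day:
Day 1: max(0, 21 - 0) = 21
Day 2: max(0, 22 - 0) = 22
Day 3: max(0, 21 - 0) = 21
Day 4: max(0, 22 - 0) = 22
Day 5: max(0, 17 - 0) = 17
Day 6: max(0, 23 - 0) = 23
Day 7: max(0, 24 - 0) = 24
Total ADD = 150

150


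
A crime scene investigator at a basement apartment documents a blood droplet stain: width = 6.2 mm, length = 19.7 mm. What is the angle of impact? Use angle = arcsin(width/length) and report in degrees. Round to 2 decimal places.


Blood spatter impact angle calculation:
width / length = 6.2 / 19.7 = 0.314721
angle = arcsin(0.314721)
angle = 18.34 degrees

18.34


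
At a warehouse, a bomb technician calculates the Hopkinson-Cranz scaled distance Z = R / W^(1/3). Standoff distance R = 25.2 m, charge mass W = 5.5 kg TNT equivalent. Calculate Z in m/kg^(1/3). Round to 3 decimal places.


Scaled distance calculation:
W^(1/3) = 5.5^(1/3) = 1.765174
Z = R / W^(1/3) = 25.2 / 1.765174
Z = 14.276 m/kg^(1/3)

14.276


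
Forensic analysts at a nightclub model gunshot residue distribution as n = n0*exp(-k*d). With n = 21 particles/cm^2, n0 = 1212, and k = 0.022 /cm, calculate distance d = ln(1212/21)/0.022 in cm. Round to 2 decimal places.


GSR distance calculation:
n0/n = 1212 / 21 = 57.714286
ln(n0/n) = 4.055505
d = 4.055505 / 0.022 = 184.34 cm

184.34


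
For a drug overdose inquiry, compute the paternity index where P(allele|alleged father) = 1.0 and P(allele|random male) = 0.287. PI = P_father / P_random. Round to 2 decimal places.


Paternity Index calculation:
PI = P(allele|father) / P(allele|random)
PI = 1.0 / 0.287
PI = 3.48

3.48


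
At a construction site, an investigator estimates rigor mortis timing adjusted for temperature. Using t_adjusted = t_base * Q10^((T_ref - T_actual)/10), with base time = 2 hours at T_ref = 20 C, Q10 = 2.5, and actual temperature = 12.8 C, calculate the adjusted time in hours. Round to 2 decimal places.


Rigor mortis time adjustment:
Exponent = (T_ref - T_actual) / 10 = (20 - 12.8) / 10 = 0.72
Q10 factor = 2.5^0.72 = 1.93427
t_adjusted = 2 * 1.93427 = 3.87 hours

3.87


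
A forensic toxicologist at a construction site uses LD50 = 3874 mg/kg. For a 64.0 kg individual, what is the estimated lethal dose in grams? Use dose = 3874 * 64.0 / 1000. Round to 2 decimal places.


Lethal dose calculation:
Lethal dose = LD50 * body_weight / 1000
= 3874 * 64.0 / 1000
= 247936 / 1000
= 247.94 g

247.94


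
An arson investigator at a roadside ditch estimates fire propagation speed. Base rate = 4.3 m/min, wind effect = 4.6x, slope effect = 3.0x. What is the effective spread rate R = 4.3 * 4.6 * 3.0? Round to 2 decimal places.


Fire spread rate calculation:
R = R0 * wind_factor * slope_factor
= 4.3 * 4.6 * 3.0
= 19.78 * 3.0
= 59.34 m/min

59.34


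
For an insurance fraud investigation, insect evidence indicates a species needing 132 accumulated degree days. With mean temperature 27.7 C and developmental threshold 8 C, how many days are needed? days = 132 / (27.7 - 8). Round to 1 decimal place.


Insect development time:
Effective temperature = avg_temp - T_base = 27.7 - 8 = 19.7 C
Days = ADD / effective_temp = 132 / 19.7 = 6.7 days

6.7


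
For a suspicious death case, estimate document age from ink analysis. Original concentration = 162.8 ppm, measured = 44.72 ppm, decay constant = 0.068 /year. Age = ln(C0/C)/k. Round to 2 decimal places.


Document age estimation:
C0/C = 162.8 / 44.72 = 3.640429
ln(C0/C) = 1.292102
t = 1.292102 / 0.068 = 19.00 years

19.00


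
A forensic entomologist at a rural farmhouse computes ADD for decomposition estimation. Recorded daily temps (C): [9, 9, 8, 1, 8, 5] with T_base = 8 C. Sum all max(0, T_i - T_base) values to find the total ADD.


Computing ADD day by day:
Day 1: max(0, 9 - 8) = 1
Day 2: max(0, 9 - 8) = 1
Day 3: max(0, 8 - 8) = 0
Day 4: max(0, 1 - 8) = 0
Day 5: max(0, 8 - 8) = 0
Day 6: max(0, 5 - 8) = 0
Total ADD = 2

2


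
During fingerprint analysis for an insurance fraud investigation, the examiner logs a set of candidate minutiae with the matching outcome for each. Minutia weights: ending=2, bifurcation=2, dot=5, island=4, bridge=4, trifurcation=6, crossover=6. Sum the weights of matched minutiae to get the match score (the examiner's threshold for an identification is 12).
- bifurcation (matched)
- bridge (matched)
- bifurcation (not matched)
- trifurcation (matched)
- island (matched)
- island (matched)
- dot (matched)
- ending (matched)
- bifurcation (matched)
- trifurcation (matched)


Weighted minutiae match score:
  bifurcation: matched, +2 (running total 2)
  bridge: matched, +4 (running total 6)
  bifurcation: not matched, +0
  trifurcation: matched, +6 (running total 12)
  island: matched, +4 (running total 16)
  island: matched, +4 (running total 20)
  dot: matched, +5 (running total 25)
  ending: matched, +2 (running total 27)
  bifurcation: matched, +2 (running total 29)
  trifurcation: matched, +6 (running total 35)
Total score = 35
Threshold = 12; verdict = identification

35


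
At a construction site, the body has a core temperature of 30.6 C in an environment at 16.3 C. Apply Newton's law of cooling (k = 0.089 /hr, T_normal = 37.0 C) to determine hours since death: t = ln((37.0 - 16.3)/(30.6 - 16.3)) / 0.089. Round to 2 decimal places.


Using Newton's law of cooling:
t = ln((T_normal - T_ambient) / (T_body - T_ambient)) / k
T_normal - T_ambient = 20.7
T_body - T_ambient = 14.3
Ratio = 1.447552
ln(ratio) = 0.369874
t = 0.369874 / 0.089 = 4.16 hours

4.16


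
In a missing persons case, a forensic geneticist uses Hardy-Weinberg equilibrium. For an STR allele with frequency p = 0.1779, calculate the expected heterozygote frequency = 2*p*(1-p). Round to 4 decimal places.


Hardy-Weinberg heterozygote frequency:
q = 1 - p = 1 - 0.1779 = 0.8221
2pq = 2 * 0.1779 * 0.8221 = 0.2925

0.2925


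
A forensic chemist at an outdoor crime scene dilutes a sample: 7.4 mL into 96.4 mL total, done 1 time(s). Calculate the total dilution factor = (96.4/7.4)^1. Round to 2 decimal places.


Dilution factor calculation:
Single dilution = V_total / V_sample = 96.4 / 7.4 ≈ 13.027027
Number of dilutions = 1
Total DF = (96.4 / 7.4)^1 (full precision, rounded at the end) = 13.03

13.03


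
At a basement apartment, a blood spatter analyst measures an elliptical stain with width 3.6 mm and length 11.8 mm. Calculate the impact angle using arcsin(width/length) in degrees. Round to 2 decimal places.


Blood spatter impact angle calculation:
width / length = 3.6 / 11.8 = 0.305085
angle = arcsin(0.305085)
angle = 17.76 degrees

17.76


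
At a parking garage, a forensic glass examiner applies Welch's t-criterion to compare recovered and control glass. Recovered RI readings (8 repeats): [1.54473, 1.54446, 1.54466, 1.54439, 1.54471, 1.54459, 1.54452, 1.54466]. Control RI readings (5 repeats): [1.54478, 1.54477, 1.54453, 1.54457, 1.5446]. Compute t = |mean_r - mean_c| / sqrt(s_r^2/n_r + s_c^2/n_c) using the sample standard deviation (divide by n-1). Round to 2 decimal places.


Welch's t-criterion for glass RI comparison:
Recovered mean = sum / n_r = 12.35672 / 8 = 1.54459
Control mean = sum / n_c = 7.72325 / 5 = 1.54465
Recovered sample variance s_r^2 = 1.50857e-08
Control sample variance s_c^2 = 1.365e-08
Welch SE (unpooled) = sqrt(s_r^2/n_r + s_c^2/n_c) = sqrt(1.88571e-09 + 2.73e-09) = sqrt(4.61571e-09) = 6.7939e-05
|mean_r - mean_c| = 6e-05
t = 6e-05 / 6.7939e-05 = 0.88

0.88


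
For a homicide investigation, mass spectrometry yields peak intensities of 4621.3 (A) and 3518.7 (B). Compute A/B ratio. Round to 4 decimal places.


Spectral peak ratio:
Peak A = 4621.3 counts
Peak B = 3518.7 counts
Ratio = 4621.3 / 3518.7 = 1.3134

1.3134


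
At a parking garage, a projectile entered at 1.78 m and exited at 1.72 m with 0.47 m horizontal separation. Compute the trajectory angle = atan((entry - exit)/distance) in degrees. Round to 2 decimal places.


Bullet trajectory angle:
Height difference = 1.78 - 1.72 = 0.06 m
angle = atan(0.06 / 0.47)
angle = atan(0.12766)
angle = 7.28 degrees

7.28


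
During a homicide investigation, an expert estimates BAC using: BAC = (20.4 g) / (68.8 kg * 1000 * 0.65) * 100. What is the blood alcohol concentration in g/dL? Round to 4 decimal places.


Applying the Widmark formula:
BAC = (dose_g / (body_wt * 1000 * r)) * 100
Denominator = 68.8 * 1000 * 0.65 = 44720
BAC = (20.4 / 44720) * 100
BAC = 0.0456 g/dL

0.0456


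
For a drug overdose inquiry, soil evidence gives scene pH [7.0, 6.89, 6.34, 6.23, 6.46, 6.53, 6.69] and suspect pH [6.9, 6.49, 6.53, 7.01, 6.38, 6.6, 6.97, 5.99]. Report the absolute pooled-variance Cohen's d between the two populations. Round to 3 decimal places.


Pooled-variance Cohen's d for soil pH comparison:
Scene mean = 46.14 / 7 = 6.591429
Suspect mean = 52.87 / 8 = 6.60875
Scene sample variance s_s^2 = 0.080114
Suspect sample variance s_c^2 = 0.118841
Pooled variance = ((n_s-1)*s_s^2 + (n_c-1)*s_c^2) / (n_s + n_c - 2) = 0.100967
Pooled SD = sqrt(0.100967) = 0.317753
Mean difference = -0.017321
|d| = |-0.017321| / 0.317753 = 0.055

0.055


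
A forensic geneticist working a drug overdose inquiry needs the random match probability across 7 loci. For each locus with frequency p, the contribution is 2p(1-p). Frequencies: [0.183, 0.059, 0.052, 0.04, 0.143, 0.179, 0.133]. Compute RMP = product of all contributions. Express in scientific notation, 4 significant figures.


Computing RMP for 7 loci:
Locus 1: 2 * 0.183 * 0.817 = 0.299022
Locus 2: 2 * 0.059 * 0.941 = 0.111038
Locus 3: 2 * 0.052 * 0.948 = 0.098592
Locus 4: 2 * 0.04 * 0.96 = 0.0768
Locus 5: 2 * 0.143 * 0.857 = 0.245102
Locus 6: 2 * 0.179 * 0.821 = 0.293918
Locus 7: 2 * 0.133 * 0.867 = 0.230622
RMP = 4.177e-06

4.177e-06


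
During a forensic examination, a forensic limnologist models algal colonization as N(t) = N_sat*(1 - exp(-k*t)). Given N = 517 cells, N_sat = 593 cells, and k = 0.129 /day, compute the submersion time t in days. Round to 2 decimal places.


PMSI from diatom colonization curve:
N / N_sat = 517 / 593 = 0.871838
1 - N/N_sat = 0.128162
ln(1 - N/N_sat) = -2.05446
t = -ln(1 - N/N_sat) / k = -(-2.05446) / 0.129 = 15.93 days

15.93


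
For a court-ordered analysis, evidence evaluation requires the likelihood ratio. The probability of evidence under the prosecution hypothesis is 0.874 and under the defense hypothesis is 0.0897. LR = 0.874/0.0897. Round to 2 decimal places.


Likelihood ratio calculation:
LR = P(E|Hp) / P(E|Hd)
LR = 0.874 / 0.0897
LR = 9.74

9.74


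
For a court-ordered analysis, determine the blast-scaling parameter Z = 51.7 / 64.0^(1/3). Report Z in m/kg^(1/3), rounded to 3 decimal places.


Scaled distance calculation:
W^(1/3) = 64.0^(1/3) = 4
Z = R / W^(1/3) = 51.7 / 4
Z = 12.925 m/kg^(1/3)

12.925


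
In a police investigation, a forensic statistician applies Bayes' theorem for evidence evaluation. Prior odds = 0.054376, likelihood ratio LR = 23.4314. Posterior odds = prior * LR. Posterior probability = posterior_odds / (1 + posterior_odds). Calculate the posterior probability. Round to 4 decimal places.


Bayesian evidence evaluation:
Posterior odds = prior_odds * LR = 0.054376 * 23.4314 = 1.274106
Posterior probability = posterior_odds / (1 + posterior_odds)
= 1.274106 / (1 + 1.274106)
= 1.274106 / 2.274106
= 0.5603

0.5603


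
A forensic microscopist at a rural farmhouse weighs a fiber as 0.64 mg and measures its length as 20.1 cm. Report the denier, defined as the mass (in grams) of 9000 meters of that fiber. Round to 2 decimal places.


Denier calculation:
Mass in grams = 0.64 mg / 1000 = 0.00064 g
Length in meters = 20.1 cm / 100 = 0.201 m
Linear density = mass / length = 0.00064 / 0.201 = 0.00318408 g/m
Denier = (g/m) * 9000 = 0.00318408 * 9000 = 28.66

28.66


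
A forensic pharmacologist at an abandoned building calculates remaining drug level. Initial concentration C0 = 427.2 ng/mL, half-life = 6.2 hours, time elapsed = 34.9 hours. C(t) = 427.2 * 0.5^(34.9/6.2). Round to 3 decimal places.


Drug concentration decay:
Number of half-lives = t / t_half = 34.9 / 6.2 = 5.629032
Decay factor = 0.5^5.629032 = 0.02020657
C(t) = 427.2 * 0.02020657 = 8.632 ng/mL

8.632


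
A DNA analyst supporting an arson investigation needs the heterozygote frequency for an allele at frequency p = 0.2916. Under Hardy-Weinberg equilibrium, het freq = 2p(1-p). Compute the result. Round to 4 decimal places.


Hardy-Weinberg heterozygote frequency:
q = 1 - p = 1 - 0.2916 = 0.7084
2pq = 2 * 0.2916 * 0.7084 = 0.4131

0.4131


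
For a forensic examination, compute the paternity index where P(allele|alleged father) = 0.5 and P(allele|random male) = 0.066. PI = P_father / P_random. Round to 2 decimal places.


Paternity Index calculation:
PI = P(allele|father) / P(allele|random)
PI = 0.5 / 0.066
PI = 7.58

7.58
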